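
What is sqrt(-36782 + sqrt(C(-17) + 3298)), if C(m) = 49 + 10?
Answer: sqrt(-36782 + 3*sqrt(373)) ≈ 191.64*I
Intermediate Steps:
C(m) = 59
sqrt(-36782 + sqrt(C(-17) + 3298)) = sqrt(-36782 + sqrt(59 + 3298)) = sqrt(-36782 + sqrt(3357)) = sqrt(-36782 + 3*sqrt(373))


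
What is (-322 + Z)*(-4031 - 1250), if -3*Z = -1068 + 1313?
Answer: 6395291/3 ≈ 2.1318e+6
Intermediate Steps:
Z = -245/3 (Z = -(-1068 + 1313)/3 = -⅓*245 = -245/3 ≈ -81.667)
(-322 + Z)*(-4031 - 1250) = (-322 - 245/3)*(-4031 - 1250) = -1211/3*(-5281) = 6395291/3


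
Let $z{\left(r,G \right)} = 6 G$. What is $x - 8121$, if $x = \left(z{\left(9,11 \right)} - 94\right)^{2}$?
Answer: $-7337$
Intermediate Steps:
$x = 784$ ($x = \left(6 \cdot 11 - 94\right)^{2} = \left(66 - 94\right)^{2} = \left(-28\right)^{2} = 784$)
$x - 8121 = 784 - 8121 = -7337$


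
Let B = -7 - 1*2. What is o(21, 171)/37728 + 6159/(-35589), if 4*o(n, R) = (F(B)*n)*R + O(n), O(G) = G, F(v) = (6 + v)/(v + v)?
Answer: -201648805/1193512704 ≈ -0.16895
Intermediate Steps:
B = -9 (B = -7 - 2 = -9)
F(v) = (6 + v)/(2*v) (F(v) = (6 + v)/((2*v)) = (6 + v)*(1/(2*v)) = (6 + v)/(2*v))
o(n, R) = n/4 + R*n/24 (o(n, R) = ((((1/2)*(6 - 9)/(-9))*n)*R + n)/4 = ((((1/2)*(-1/9)*(-3))*n)*R + n)/4 = ((n/6)*R + n)/4 = (R*n/6 + n)/4 = (n + R*n/6)/4 = n/4 + R*n/24)
o(21, 171)/37728 + 6159/(-35589) = ((1/24)*21*(6 + 171))/37728 + 6159/(-35589) = ((1/24)*21*177)*(1/37728) + 6159*(-1/35589) = (1239/8)*(1/37728) - 2053/11863 = 413/100608 - 2053/11863 = -201648805/1193512704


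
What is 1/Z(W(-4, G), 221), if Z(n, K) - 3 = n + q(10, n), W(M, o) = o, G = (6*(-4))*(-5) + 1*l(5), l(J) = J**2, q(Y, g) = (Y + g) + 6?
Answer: 1/309 ≈ 0.0032362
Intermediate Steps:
q(Y, g) = 6 + Y + g
G = 145 (G = (6*(-4))*(-5) + 1*5**2 = -24*(-5) + 1*25 = 120 + 25 = 145)
Z(n, K) = 19 + 2*n (Z(n, K) = 3 + (n + (6 + 10 + n)) = 3 + (n + (16 + n)) = 3 + (16 + 2*n) = 19 + 2*n)
1/Z(W(-4, G), 221) = 1/(19 + 2*145) = 1/(19 + 290) = 1/309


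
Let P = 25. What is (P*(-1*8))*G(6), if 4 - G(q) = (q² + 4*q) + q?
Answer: 12400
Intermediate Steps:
G(q) = 4 - q² - 5*q (G(q) = 4 - ((q² + 4*q) + q) = 4 - (q² + 5*q) = 4 + (-q² - 5*q) = 4 - q² - 5*q)
(P*(-1*8))*G(6) = (25*(-1*8))*(4 - 1*6² - 5*6) = (25*(-8))*(4 - 1*36 - 30) = -200*(4 - 36 - 30) = -200*(-62) = 12400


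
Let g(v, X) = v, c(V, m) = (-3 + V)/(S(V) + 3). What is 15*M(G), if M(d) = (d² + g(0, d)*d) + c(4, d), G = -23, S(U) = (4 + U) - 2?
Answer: 23810/3 ≈ 7936.7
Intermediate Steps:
S(U) = 2 + U
c(V, m) = (-3 + V)/(5 + V) (c(V, m) = (-3 + V)/((2 + V) + 3) = (-3 + V)/(5 + V))
M(d) = ⅑ + d² (M(d) = (d² + 0*d) + (-3 + 4)/(5 + 4) = (d² + 0) + 1/9 = d² + (⅑)*1 = d² + ⅑ = ⅑ + d²)
15*M(G) = 15*(⅑ + (-23)²) = 15*(⅑ + 529) = 15*(4762/9) = 23810/3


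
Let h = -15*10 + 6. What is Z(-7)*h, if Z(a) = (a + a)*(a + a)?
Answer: -28224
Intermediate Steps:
Z(a) = 4*a² (Z(a) = (2*a)*(2*a) = 4*a²)
h = -144 (h = -150 + 6 = -144)
Z(-7)*h = (4*(-7)²)*(-144) = (4*49)*(-144) = 196*(-144) = -28224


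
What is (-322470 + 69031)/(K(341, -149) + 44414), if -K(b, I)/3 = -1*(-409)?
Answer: -253439/43187 ≈ -5.8684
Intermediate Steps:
K(b, I) = -1227 (K(b, I) = -(-3)*(-409) = -3*409 = -1227)
(-322470 + 69031)/(K(341, -149) + 44414) = (-322470 + 69031)/(-1227 + 44414) = -253439/43187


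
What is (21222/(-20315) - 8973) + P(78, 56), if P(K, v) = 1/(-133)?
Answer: -24246946676/2701895 ≈ -8974.0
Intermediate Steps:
P(K, v) = -1/133
(21222/(-20315) - 8973) + P(78, 56) = (21222/(-20315) - 8973) - 1/133 = (21222*(-1/20315) - 8973) - 1/133 = (-21222/20315 - 8973) - 1/133 = -182307717/20315 - 1/133 = -24246946676/2701895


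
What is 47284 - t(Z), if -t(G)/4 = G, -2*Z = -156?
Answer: 47596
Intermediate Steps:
Z = 78 (Z = -1/2*(-156) = 78)
t(G) = -4*G
47284 - t(Z) = 47284 - (-4)*78 = 47284 - 1*(-312) = 47284 + 312 = 47596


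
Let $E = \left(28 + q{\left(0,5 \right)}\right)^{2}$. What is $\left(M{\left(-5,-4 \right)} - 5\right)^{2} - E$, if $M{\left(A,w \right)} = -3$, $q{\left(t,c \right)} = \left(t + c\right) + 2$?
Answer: $-1161$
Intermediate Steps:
$q{\left(t,c \right)} = 2 + c + t$ ($q{\left(t,c \right)} = \left(c + t\right) + 2 = 2 + c + t$)
$E = 1225$ ($E = \left(28 + \left(2 + 5 + 0\right)\right)^{2} = \left(28 + 7\right)^{2} = 35^{2} = 1225$)
$\left(M{\left(-5,-4 \right)} - 5\right)^{2} - E = \left(-3 - 5\right)^{2} - 1225 = \left(-8\right)^{2} - 1225 = 64 - 1225 = -1161$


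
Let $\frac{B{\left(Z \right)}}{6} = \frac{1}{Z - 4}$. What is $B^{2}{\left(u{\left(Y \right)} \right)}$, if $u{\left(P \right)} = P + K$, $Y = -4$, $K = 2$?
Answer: $1$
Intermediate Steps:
$u{\left(P \right)} = 2 + P$ ($u{\left(P \right)} = P + 2 = 2 + P$)
$B{\left(Z \right)} = \frac{6}{-4 + Z}$ ($B{\left(Z \right)} = \frac{6}{Z - 4} = \frac{6}{-4 + Z}$)
$B^{2}{\left(u{\left(Y \right)} \right)} = \left(\frac{6}{-4 + \left(2 - 4\right)}\right)^{2} = \left(\frac{6}{-4 - 2}\right)^{2} = \left(\frac{6}{-6}\right)^{2} = \left(6 \left(- \frac{1}{6}\right)\right)^{2} = \left(-1\right)^{2} = 1$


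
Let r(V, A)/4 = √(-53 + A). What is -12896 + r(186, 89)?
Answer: -12872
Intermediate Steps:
r(V, A) = 4*√(-53 + A)
-12896 + r(186, 89) = -12896 + 4*√(-53 + 89) = -12896 + 4*√36 = -12896 + 4*6 = -12896 + 24 = -12872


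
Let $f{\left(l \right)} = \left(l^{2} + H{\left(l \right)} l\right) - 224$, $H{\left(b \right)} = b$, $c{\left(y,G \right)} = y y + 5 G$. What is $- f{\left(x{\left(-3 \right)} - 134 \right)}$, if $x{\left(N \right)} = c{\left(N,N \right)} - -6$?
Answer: $-35688$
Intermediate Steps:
$c{\left(y,G \right)} = y^{2} + 5 G$
$x{\left(N \right)} = 6 + N^{2} + 5 N$ ($x{\left(N \right)} = \left(N^{2} + 5 N\right) - -6 = \left(N^{2} + 5 N\right) + 6 = 6 + N^{2} + 5 N$)
$f{\left(l \right)} = -224 + 2 l^{2}$ ($f{\left(l \right)} = \left(l^{2} + l l\right) - 224 = \left(l^{2} + l^{2}\right) - 224 = 2 l^{2} - 224 = -224 + 2 l^{2}$)
$- f{\left(x{\left(-3 \right)} - 134 \right)} = - (-224 + 2 \left(\left(6 + \left(-3\right)^{2} + 5 \left(-3\right)\right) - 134\right)^{2}) = - (-224 + 2 \left(\left(6 + 9 - 15\right) - 134\right)^{2}) = - (-224 + 2 \left(0 - 134\right)^{2}) = - (-224 + 2 \left(-134\right)^{2}) = - (-224 + 2 \cdot 17956) = - (-224 + 35912) = \left(-1\right) 35688 = -35688$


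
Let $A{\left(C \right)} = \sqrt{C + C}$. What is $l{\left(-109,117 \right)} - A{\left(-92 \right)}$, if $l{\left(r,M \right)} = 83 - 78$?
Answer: $5 - 2 i \sqrt{46} \approx 5.0 - 13.565 i$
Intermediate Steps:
$A{\left(C \right)} = \sqrt{2} \sqrt{C}$ ($A{\left(C \right)} = \sqrt{2 C} = \sqrt{2} \sqrt{C}$)
$l{\left(r,M \right)} = 5$
$l{\left(-109,117 \right)} - A{\left(-92 \right)} = 5 - \sqrt{2} \sqrt{-92} = 5 - \sqrt{2} \cdot 2 i \sqrt{23} = 5 - 2 i \sqrt{46}$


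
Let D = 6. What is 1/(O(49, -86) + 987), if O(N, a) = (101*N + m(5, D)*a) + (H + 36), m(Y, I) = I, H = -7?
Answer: 1/5449 ≈ 0.00018352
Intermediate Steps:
O(N, a) = 29 + 6*a + 101*N (O(N, a) = (101*N + 6*a) + (-7 + 36) = (6*a + 101*N) + 29 = 29 + 6*a + 101*N)
1/(O(49, -86) + 987) = 1/((29 + 6*(-86) + 101*49) + 987) = 1/((29 - 516 + 4949) + 987) = 1/(4462 + 987) = 1/5449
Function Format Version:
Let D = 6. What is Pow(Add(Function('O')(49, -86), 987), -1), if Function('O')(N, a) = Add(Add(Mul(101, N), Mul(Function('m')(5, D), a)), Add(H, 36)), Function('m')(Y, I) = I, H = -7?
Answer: Rational(1, 5449) ≈ 0.00018352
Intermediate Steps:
Function('O')(N, a) = Add(29, Mul(6, a), Mul(101, N)) (Function('O')(N, a) = Add(Add(Mul(101, N), Mul(6, a)), Add(-7, 36)) = Add(Add(Mul(6, a), Mul(101, N)), 29) = Add(29, Mul(6, a), Mul(101, N)))
Pow(Add(Function('O')(49, -86), 987), -1) = Pow(Add(Add(29, Mul(6, -86), Mul(101, 49)), 987), -1) = Pow(Add(Add(29, -516, 4949), 987), -1) = Pow(Add(4462, 987), -1) = Pow(5449, -1) = Rational(1, 5449)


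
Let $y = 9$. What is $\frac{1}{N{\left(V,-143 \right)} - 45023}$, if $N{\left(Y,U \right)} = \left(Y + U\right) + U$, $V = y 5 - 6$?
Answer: $- \frac{1}{45270} \approx -2.209 \cdot 10^{-5}$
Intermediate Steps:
$V = 39$ ($V = 9 \cdot 5 - 6 = 45 - 6 = 39$)
$N{\left(Y,U \right)} = Y + 2 U$ ($N{\left(Y,U \right)} = \left(U + Y\right) + U = Y + 2 U$)
$\frac{1}{N{\left(V,-143 \right)} - 45023} = \frac{1}{\left(39 + 2 \left(-143\right)\right) - 45023} = \frac{1}{\left(39 - 286\right) - 45023} = \frac{1}{-247 - 45023} = \frac{1}{-45270} = - \frac{1}{45270}$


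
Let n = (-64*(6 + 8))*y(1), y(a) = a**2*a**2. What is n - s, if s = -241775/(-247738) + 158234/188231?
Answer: -41866956569005/46631971478 ≈ -897.82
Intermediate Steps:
y(a) = a**4
n = -896 (n = -64*(6 + 8)*1**4 = -64*14*1 = -896*1 = -896)
s = 84710124717/46631971478 (s = -241775*(-1/247738) + 158234*(1/188231) = 241775/247738 + 158234/188231 = 84710124717/46631971478 ≈ 1.8166)
n - s = -896 - 1*84710124717/46631971478 = -896 - 84710124717/46631971478 = -41866956569005/46631971478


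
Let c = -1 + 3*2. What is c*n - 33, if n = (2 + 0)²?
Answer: -13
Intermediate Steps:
n = 4 (n = 2² = 4)
c = 5 (c = -1 + 6 = 5)
c*n - 33 = 5*4 - 33 = 20 - 33 = -13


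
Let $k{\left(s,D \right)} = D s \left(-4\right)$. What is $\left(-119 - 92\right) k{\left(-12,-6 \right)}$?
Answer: $60768$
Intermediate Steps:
$k{\left(s,D \right)} = - 4 D s$
$\left(-119 - 92\right) k{\left(-12,-6 \right)} = \left(-119 - 92\right) \left(\left(-4\right) \left(-6\right) \left(-12\right)\right) = \left(-211\right) \left(-288\right) = 60768$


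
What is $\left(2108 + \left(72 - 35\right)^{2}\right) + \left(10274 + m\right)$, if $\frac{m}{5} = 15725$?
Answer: $92376$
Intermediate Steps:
$m = 78625$ ($m = 5 \cdot 15725 = 78625$)
$\left(2108 + \left(72 - 35\right)^{2}\right) + \left(10274 + m\right) = \left(2108 + \left(72 - 35\right)^{2}\right) + \left(10274 + 78625\right) = \left(2108 + 37^{2}\right) + 88899 = \left(2108 + 1369\right) + 88899 = 3477 + 88899 = 92376$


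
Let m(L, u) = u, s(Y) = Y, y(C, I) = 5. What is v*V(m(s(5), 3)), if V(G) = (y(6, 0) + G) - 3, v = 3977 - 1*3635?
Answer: 1710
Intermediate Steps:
v = 342 (v = 3977 - 3635 = 342)
V(G) = 2 + G (V(G) = (5 + G) - 3 = 2 + G)
v*V(m(s(5), 3)) = 342*(2 + 3) = 342*5 = 1710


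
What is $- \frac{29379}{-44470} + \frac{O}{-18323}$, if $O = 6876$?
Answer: $\frac{232535697}{814823810} \approx 0.28538$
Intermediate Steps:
$- \frac{29379}{-44470} + \frac{O}{-18323} = - \frac{29379}{-44470} + \frac{6876}{-18323} = \left(-29379\right) \left(- \frac{1}{44470}\right) + 6876 \left(- \frac{1}{18323}\right) = \frac{29379}{44470} - \frac{6876}{18323} = \frac{232535697}{814823810}$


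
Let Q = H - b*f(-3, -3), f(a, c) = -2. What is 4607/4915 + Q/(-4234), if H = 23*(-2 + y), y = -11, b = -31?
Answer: 21280353/20810110 ≈ 1.0226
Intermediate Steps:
H = -299 (H = 23*(-2 - 11) = 23*(-13) = -299)
Q = -361 (Q = -299 - (-31)*(-2) = -299 - 1*62 = -299 - 62 = -361)
4607/4915 + Q/(-4234) = 4607/4915 - 361/(-4234) = 4607*(1/4915) - 361*(-1/4234) = 4607/4915 + 361/4234 = 21280353/20810110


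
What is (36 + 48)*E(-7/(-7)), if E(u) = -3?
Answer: -252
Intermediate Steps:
(36 + 48)*E(-7/(-7)) = (36 + 48)*(-3) = 84*(-3) = -252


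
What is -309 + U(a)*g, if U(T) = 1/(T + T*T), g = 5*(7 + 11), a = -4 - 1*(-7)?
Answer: -603/2 ≈ -301.50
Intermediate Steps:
a = 3 (a = -4 + 7 = 3)
g = 90 (g = 5*18 = 90)
U(T) = 1/(T + T²)
-309 + U(a)*g = -309 + (1/(3*(1 + 3)))*90 = -309 + ((⅓)/4)*90 = -309 + ((⅓)*(¼))*90 = -309 + (1/12)*90 = -309 + 15/2 = -603/2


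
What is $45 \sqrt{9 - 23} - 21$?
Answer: $-21 + 45 i \sqrt{14} \approx -21.0 + 168.37 i$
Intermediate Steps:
$45 \sqrt{9 - 23} - 21 = 45 \sqrt{-14} - 21 = 45 i \sqrt{14} - 21 = -21 + 45 i \sqrt{14}$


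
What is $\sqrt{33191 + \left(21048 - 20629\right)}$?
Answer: $\sqrt{33610} \approx 183.33$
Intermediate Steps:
$\sqrt{33191 + \left(21048 - 20629\right)} = \sqrt{33191 + 419} = \sqrt{33610}$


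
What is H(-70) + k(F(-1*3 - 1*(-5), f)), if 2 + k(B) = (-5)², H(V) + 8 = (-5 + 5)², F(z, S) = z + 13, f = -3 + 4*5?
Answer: 15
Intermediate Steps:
f = 17 (f = -3 + 20 = 17)
F(z, S) = 13 + z
H(V) = -8 (H(V) = -8 + (-5 + 5)² = -8 + 0² = -8 + 0 = -8)
k(B) = 23 (k(B) = -2 + (-5)² = -2 + 25 = 23)
H(-70) + k(F(-1*3 - 1*(-5), f)) = -8 + 23 = 15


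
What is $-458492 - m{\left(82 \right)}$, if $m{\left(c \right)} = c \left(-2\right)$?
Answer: $-458328$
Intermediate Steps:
$m{\left(c \right)} = - 2 c$
$-458492 - m{\left(82 \right)} = -458492 - \left(-2\right) 82 = -458492 - -164 = -458492 + 164 = -458328$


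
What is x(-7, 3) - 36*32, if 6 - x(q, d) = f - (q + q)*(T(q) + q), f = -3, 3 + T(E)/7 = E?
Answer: -65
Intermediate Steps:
T(E) = -21 + 7*E
x(q, d) = 9 + 2*q*(-21 + 8*q) (x(q, d) = 6 - (-3 - (q + q)*((-21 + 7*q) + q)) = 6 - (-3 - 2*q*(-21 + 8*q)) = 6 + (3 + 2*q*(-21 + 8*q)) = 9 + 2*q*(-21 + 8*q))
x(-7, 3) - 36*32 = (9 - 42*(-7) + 16*(-7)**2) - 36*32 = (9 + 294 + 16*49) - 1152 = (9 + 294 + 784) - 1152 = 1087 - 1152 = -65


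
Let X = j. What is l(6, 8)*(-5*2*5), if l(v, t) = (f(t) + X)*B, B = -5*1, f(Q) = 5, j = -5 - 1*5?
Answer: -1250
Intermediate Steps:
j = -10 (j = -5 - 5 = -10)
X = -10
B = -5
l(v, t) = 25 (l(v, t) = (5 - 10)*(-5) = -5*(-5) = 25)
l(6, 8)*(-5*2*5) = 25*(-5*2*5) = 25*(-10*5) = 25*(-50) = -1250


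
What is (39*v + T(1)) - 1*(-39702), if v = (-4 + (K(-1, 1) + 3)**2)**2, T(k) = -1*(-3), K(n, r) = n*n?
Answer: 45321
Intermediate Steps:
K(n, r) = n**2
T(k) = 3
v = 144 (v = (-4 + ((-1)**2 + 3)**2)**2 = (-4 + (1 + 3)**2)**2 = (-4 + 4**2)**2 = (-4 + 16)**2 = 12**2 = 144)
(39*v + T(1)) - 1*(-39702) = (39*144 + 3) - 1*(-39702) = (5616 + 3) + 39702 = 5619 + 39702 = 45321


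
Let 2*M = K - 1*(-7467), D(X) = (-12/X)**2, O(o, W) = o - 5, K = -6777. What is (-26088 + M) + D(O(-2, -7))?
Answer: -1261263/49 ≈ -25740.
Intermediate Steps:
O(o, W) = -5 + o
D(X) = 144/X**2
M = 345 (M = (-6777 - 1*(-7467))/2 = (-6777 + 7467)/2 = (1/2)*690 = 345)
(-26088 + M) + D(O(-2, -7)) = (-26088 + 345) + 144/(-5 - 2)**2 = -25743 + 144/(-7)**2 = -25743 + 144*(1/49) = -25743 + 144/49 = -1261263/49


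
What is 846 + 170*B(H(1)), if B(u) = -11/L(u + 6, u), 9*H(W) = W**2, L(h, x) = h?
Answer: 540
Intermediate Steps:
H(W) = W**2/9
B(u) = -11/(6 + u) (B(u) = -11/(u + 6) = -11/(6 + u))
846 + 170*B(H(1)) = 846 + 170*(-11/(6 + (1/9)*1**2)) = 846 + 170*(-11/(6 + (1/9)*1)) = 846 + 170*(-11/(6 + 1/9)) = 846 + 170*(-11/55/9) = 846 + 170*(-11*9/55) = 846 + 170*(-9/5) = 846 - 306 = 540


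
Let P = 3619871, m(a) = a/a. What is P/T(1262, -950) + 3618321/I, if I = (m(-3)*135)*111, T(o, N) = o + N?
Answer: 6152520343/519480 ≈ 11844.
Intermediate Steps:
T(o, N) = N + o
m(a) = 1
I = 14985 (I = (1*135)*111 = 135*111 = 14985)
P/T(1262, -950) + 3618321/I = 3619871/(-950 + 1262) + 3618321/14985 = 3619871/312 + 3618321*(1/14985) = 3619871*(1/312) + 1206107/4995 = 3619871/312 + 1206107/4995 = 6152520343/519480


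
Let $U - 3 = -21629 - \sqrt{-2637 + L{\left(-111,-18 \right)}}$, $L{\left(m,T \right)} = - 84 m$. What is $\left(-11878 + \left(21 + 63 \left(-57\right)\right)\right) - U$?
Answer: $6178 + 3 \sqrt{743} \approx 6259.8$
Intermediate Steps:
$U = -21626 - 3 \sqrt{743}$ ($U = 3 - \left(21629 + \sqrt{-2637 - -9324}\right) = 3 - \left(21629 + \sqrt{-2637 + 9324}\right) = 3 - \left(21629 + \sqrt{6687}\right) = 3 - \left(21629 + 3 \sqrt{743}\right) = -21626 - 3 \sqrt{743} \approx -21708.0$)
$\left(-11878 + \left(21 + 63 \left(-57\right)\right)\right) - U = \left(-11878 + \left(21 + 63 \left(-57\right)\right)\right) - \left(-21626 - 3 \sqrt{743}\right) = \left(-11878 + \left(21 - 3591\right)\right) + \left(21626 + 3 \sqrt{743}\right) = \left(-11878 - 3570\right) + \left(21626 + 3 \sqrt{743}\right) = -15448 + \left(21626 + 3 \sqrt{743}\right) = 6178 + 3 \sqrt{743}$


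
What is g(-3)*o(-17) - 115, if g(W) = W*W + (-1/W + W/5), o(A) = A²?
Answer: 36134/15 ≈ 2408.9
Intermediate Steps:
g(W) = W² - 1/W + W/5 (g(W) = W² + (-1/W + W*(⅕)) = W² + (-1/W + W/5) = W² - 1/W + W/5)
g(-3)*o(-17) - 115 = ((-3)² - 1/(-3) + (⅕)*(-3))*(-17)² - 115 = (9 - 1*(-⅓) - ⅗)*289 - 115 = (9 + ⅓ - ⅗)*289 - 115 = (131/15)*289 - 115 = 37859/15 - 115 = 36134/15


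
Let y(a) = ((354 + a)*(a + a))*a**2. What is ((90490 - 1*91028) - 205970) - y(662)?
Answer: -589519023404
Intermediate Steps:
y(a) = 2*a**3*(354 + a) (y(a) = ((354 + a)*(2*a))*a**2 = (2*a*(354 + a))*a**2 = 2*a**3*(354 + a))
((90490 - 1*91028) - 205970) - y(662) = ((90490 - 1*91028) - 205970) - 2*662**3*(354 + 662) = ((90490 - 91028) - 205970) - 2*290117528*1016 = (-538 - 205970) - 1*589518816896 = -206508 - 589518816896 = -589519023404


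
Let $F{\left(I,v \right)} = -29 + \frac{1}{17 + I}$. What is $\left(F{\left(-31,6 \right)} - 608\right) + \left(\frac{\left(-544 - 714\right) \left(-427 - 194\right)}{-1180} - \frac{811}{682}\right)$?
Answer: $- \frac{1831265203}{1408330} \approx -1300.3$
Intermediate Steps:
$\left(F{\left(-31,6 \right)} - 608\right) + \left(\frac{\left(-544 - 714\right) \left(-427 - 194\right)}{-1180} - \frac{811}{682}\right) = \left(\frac{-492 - -899}{17 - 31} - 608\right) + \left(\frac{\left(-544 - 714\right) \left(-427 - 194\right)}{-1180} - \frac{811}{682}\right) = \left(\frac{-492 + 899}{-14} - 608\right) + \left(\left(-1258\right) \left(-621\right) \left(- \frac{1}{1180}\right) - \frac{811}{682}\right) = \left(\left(- \frac{1}{14}\right) 407 - 608\right) + \left(781218 \left(- \frac{1}{1180}\right) - \frac{811}{682}\right) = \left(- \frac{407}{14} - 608\right) - \frac{66718457}{100595} = - \frac{8919}{14} - \frac{66718457}{100595} = - \frac{1831265203}{1408330}$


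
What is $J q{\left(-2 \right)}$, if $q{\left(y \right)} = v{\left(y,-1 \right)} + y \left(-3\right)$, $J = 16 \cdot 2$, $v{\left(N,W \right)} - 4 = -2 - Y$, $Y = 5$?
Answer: $96$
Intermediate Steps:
$v{\left(N,W \right)} = -3$ ($v{\left(N,W \right)} = 4 - 7 = -3$)
$J = 32$
$q{\left(y \right)} = -3 - 3 y$ ($q{\left(y \right)} = -3 + y \left(-3\right) = -3 - 3 y$)
$J q{\left(-2 \right)} = 32 \left(-3 - -6\right) = 32 \left(-3 + 6\right) = 32 \cdot 3 = 96$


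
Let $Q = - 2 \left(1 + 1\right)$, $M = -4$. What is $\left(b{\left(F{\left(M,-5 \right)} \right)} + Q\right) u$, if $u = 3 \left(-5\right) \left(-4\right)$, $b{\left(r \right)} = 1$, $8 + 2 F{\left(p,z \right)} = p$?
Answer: $-180$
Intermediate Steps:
$F{\left(p,z \right)} = -4 + \frac{p}{2}$
$Q = -4$ ($Q = \left(-2\right) 2 = -4$)
$u = 60$ ($u = \left(-15\right) \left(-4\right) = 60$)
$\left(b{\left(F{\left(M,-5 \right)} \right)} + Q\right) u = \left(1 - 4\right) 60 = \left(-3\right) 60 = -180$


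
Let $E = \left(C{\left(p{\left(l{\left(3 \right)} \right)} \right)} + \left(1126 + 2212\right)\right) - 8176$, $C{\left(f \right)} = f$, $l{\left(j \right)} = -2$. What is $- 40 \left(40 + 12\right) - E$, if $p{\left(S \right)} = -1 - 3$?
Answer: $2762$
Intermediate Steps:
$p{\left(S \right)} = -4$ ($p{\left(S \right)} = -1 - 3 = -4$)
$E = -4842$ ($E = \left(-4 + \left(1126 + 2212\right)\right) - 8176 = \left(-4 + 3338\right) - 8176 = 3334 - 8176 = -4842$)
$- 40 \left(40 + 12\right) - E = - 40 \left(40 + 12\right) - -4842 = \left(-40\right) 52 + 4842 = -2080 + 4842 = 2762$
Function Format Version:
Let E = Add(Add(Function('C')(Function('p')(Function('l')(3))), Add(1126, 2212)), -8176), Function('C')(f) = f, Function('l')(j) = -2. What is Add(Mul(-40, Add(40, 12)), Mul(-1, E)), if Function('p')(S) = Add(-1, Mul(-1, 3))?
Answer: 2762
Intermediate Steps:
Function('p')(S) = -4 (Function('p')(S) = Add(-1, -3) = -4)
E = -4842 (E = Add(Add(-4, Add(1126, 2212)), -8176) = Add(Add(-4, 3338), -8176) = Add(3334, -8176) = -4842)
Add(Mul(-40, Add(40, 12)), Mul(-1, E)) = Add(Mul(-40, Add(40, 12)), Mul(-1, -4842)) = Add(Mul(-40, 52), 4842) = Add(-2080, 4842) = 2762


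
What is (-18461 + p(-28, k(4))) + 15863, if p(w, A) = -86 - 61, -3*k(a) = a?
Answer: -2745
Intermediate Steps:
k(a) = -a/3
p(w, A) = -147
(-18461 + p(-28, k(4))) + 15863 = (-18461 - 147) + 15863 = -18608 + 15863 = -2745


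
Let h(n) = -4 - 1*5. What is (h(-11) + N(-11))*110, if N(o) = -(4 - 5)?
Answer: -880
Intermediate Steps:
h(n) = -9 (h(n) = -4 - 5 = -9)
N(o) = 1 (N(o) = -1*(-1) = 1)
(h(-11) + N(-11))*110 = (-9 + 1)*110 = -8*110 = -880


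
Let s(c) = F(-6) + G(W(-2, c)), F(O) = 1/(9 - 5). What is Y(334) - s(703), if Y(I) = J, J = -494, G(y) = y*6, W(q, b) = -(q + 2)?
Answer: -1977/4 ≈ -494.25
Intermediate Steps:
F(O) = 1/4
W(q, b) = -2 - q (W(q, b) = -(2 + q) = -2 - q)
G(y) = 6*y
s(c) = 1/4 (s(c) = 1/4 + 6*(-2 - 1*(-2)) = 1/4 + 6*(-2 + 2) = 1/4 + 6*0 = 1/4 + 0 = 1/4)
Y(I) = -494
Y(334) - s(703) = -494 - 1*1/4 = -494 - 1/4 = -1977/4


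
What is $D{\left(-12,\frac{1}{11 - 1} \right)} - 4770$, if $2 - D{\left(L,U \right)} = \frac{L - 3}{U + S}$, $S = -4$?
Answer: $- \frac{62034}{13} \approx -4771.8$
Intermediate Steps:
$D{\left(L,U \right)} = 2 - \frac{-3 + L}{-4 + U}$ ($D{\left(L,U \right)} = 2 - \frac{L - 3}{U - 4} = 2 - \frac{-3 + L}{-4 + U}$)
$D{\left(-12,\frac{1}{11 - 1} \right)} - 4770 = \frac{-5 - -12 + \frac{2}{11 - 1}}{-4 + \frac{1}{11 - 1}} - 4770 = \frac{-5 + 12 + \frac{2}{10}}{-4 + \frac{1}{10}} - 4770 = \frac{-5 + 12 + 2 \cdot \frac{1}{10}}{-4 + \frac{1}{10}} - 4770 = \frac{-5 + 12 + \frac{1}{5}}{- \frac{39}{10}} - 4770 = \left(- \frac{10}{39}\right) \frac{36}{5} - 4770 = - \frac{24}{13} - 4770 = - \frac{62034}{13}$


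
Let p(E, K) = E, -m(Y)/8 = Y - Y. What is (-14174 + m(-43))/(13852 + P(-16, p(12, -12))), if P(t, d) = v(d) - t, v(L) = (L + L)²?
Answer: -7087/7222 ≈ -0.98131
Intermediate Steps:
v(L) = 4*L² (v(L) = (2*L)² = 4*L²)
m(Y) = 0 (m(Y) = -8*(Y - Y) = -8*0 = 0)
P(t, d) = -t + 4*d² (P(t, d) = 4*d² - t = -t + 4*d²)
(-14174 + m(-43))/(13852 + P(-16, p(12, -12))) = (-14174 + 0)/(13852 + (-1*(-16) + 4*12²)) = -14174/(13852 + (16 + 4*144)) = -14174/(13852 + (16 + 576)) = -14174/(13852 + 592) = -14174/14444 = -14174*1/14444 = -7087/7222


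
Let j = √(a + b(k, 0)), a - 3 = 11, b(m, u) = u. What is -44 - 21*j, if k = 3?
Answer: -44 - 21*√14 ≈ -122.57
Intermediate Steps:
a = 14 (a = 3 + 11 = 14)
j = √14 (j = √(14 + 0) = √14 ≈ 3.7417)
-44 - 21*j = -44 - 21*√14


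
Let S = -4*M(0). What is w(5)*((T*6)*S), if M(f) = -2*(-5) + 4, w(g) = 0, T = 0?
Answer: 0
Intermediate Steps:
M(f) = 14 (M(f) = 10 + 4 = 14)
S = -56 (S = -4*14 = -56)
w(5)*((T*6)*S) = 0*((0*6)*(-56)) = 0*(0*(-56)) = 0*0 = 0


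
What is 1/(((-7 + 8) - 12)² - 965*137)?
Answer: -1/115628 ≈ -8.6484e-6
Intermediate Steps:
1/(((-7 + 8) - 12)² - 965*137) = (1/137)/((1 - 12)² - 965) = (1/137)/((-11)² - 965) = (1/137)/(121 - 965) = (1/137)/(-844) = -1/844*1/137 = -1/115628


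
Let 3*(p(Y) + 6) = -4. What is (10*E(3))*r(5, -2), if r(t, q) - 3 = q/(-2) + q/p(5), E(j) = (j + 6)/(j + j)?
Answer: 705/11 ≈ 64.091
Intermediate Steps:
E(j) = (6 + j)/(2*j) (E(j) = (6 + j)/((2*j)) = (6 + j)*(1/(2*j)) = (6 + j)/(2*j))
p(Y) = -22/3 (p(Y) = -6 + (1/3)*(-4) = -6 - 4/3 = -22/3)
r(t, q) = 3 - 7*q/11 (r(t, q) = 3 + (q/(-2) + q/(-22/3)) = 3 + (q*(-1/2) + q*(-3/22)) = 3 + (-q/2 - 3*q/22) = 3 - 7*q/11)
(10*E(3))*r(5, -2) = (10*((1/2)*(6 + 3)/3))*(3 - 7/11*(-2)) = (10*((1/2)*(1/3)*9))*(3 + 14/11) = (10*(3/2))*(47/11) = 15*(47/11) = 705/11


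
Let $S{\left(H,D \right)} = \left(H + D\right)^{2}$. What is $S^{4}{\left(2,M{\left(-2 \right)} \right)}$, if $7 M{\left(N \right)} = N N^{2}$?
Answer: $\frac{1679616}{5764801} \approx 0.29136$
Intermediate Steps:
$M{\left(N \right)} = \frac{N^{3}}{7}$ ($M{\left(N \right)} = \frac{N N^{2}}{7} = \frac{N^{3}}{7}$)
$S{\left(H,D \right)} = \left(D + H\right)^{2}$
$S^{4}{\left(2,M{\left(-2 \right)} \right)} = \left(\left(\frac{\left(-2\right)^{3}}{7} + 2\right)^{2}\right)^{4} = \left(\left(\frac{1}{7} \left(-8\right) + 2\right)^{2}\right)^{4} = \left(\left(- \frac{8}{7} + 2\right)^{2}\right)^{4} = \left(\left(\frac{6}{7}\right)^{2}\right)^{4} = \left(\frac{36}{49}\right)^{4} = \frac{1679616}{5764801}$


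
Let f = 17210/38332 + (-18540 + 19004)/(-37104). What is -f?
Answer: -19399181/44445954 ≈ -0.43647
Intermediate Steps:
f = 19399181/44445954 (f = 17210*(1/38332) + 464*(-1/37104) = 8605/19166 - 29/2319 = 19399181/44445954 ≈ 0.43647)
-f = -1*19399181/44445954 = -19399181/44445954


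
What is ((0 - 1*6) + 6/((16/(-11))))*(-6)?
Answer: 243/4 ≈ 60.750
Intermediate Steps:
((0 - 1*6) + 6/((16/(-11))))*(-6) = ((0 - 6) + 6/((16*(-1/11))))*(-6) = (-6 + 6/(-16/11))*(-6) = (-6 + 6*(-11/16))*(-6) = (-6 - 33/8)*(-6) = -81/8*(-6) = 243/4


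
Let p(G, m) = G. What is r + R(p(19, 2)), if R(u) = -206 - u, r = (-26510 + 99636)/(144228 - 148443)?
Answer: -1021501/4215 ≈ -242.35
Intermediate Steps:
r = -73126/4215 (r = 73126/(-4215) = 73126*(-1/4215) = -73126/4215 ≈ -17.349)
r + R(p(19, 2)) = -73126/4215 + (-206 - 1*19) = -73126/4215 + (-206 - 19) = -73126/4215 - 225 = -1021501/4215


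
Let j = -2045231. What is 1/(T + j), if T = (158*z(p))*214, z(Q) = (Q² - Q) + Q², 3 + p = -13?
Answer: 1/15807505 ≈ 6.3261e-8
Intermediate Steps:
p = -16 (p = -3 - 13 = -16)
z(Q) = -Q + 2*Q²
T = 17852736 (T = (158*(-16*(-1 + 2*(-16))))*214 = (158*(-16*(-1 - 32)))*214 = (158*(-16*(-33)))*214 = (158*528)*214 = 83424*214 = 17852736)
1/(T + j) = 1/(17852736 - 2045231) = 1/15807505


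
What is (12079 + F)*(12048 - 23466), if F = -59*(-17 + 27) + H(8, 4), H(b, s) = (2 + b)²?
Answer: -132323202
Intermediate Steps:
F = -490 (F = -59*(-17 + 27) + (2 + 8)² = -59*10 + 10² = -590 + 100 = -490)
(12079 + F)*(12048 - 23466) = (12079 - 490)*(12048 - 23466) = 11589*(-11418) = -132323202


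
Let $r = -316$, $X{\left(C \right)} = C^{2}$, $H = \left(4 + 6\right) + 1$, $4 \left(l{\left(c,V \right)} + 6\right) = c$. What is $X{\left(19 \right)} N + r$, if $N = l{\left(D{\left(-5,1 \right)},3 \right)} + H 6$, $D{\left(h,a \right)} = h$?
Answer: $\frac{83571}{4} \approx 20893.0$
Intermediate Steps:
$l{\left(c,V \right)} = -6 + \frac{c}{4}$
$H = 11$ ($H = 10 + 1 = 11$)
$N = \frac{235}{4}$ ($N = \left(-6 + \frac{1}{4} \left(-5\right)\right) + 11 \cdot 6 = \left(-6 - \frac{5}{4}\right) + 66 = - \frac{29}{4} + 66 = \frac{235}{4} \approx 58.75$)
$X{\left(19 \right)} N + r = 19^{2} \cdot \frac{235}{4} - 316 = 361 \cdot \frac{235}{4} - 316 = \frac{84835}{4} - 316 = \frac{83571}{4}$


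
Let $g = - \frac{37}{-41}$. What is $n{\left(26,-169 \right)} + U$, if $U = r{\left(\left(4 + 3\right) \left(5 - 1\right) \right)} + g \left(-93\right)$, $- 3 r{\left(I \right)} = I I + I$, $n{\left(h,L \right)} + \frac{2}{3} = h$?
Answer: $- \frac{40499}{123} \approx -329.26$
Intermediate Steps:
$n{\left(h,L \right)} = - \frac{2}{3} + h$
$g = \frac{37}{41}$ ($g = \left(-37\right) \left(- \frac{1}{41}\right) = \frac{37}{41} \approx 0.90244$)
$r{\left(I \right)} = - \frac{I}{3} - \frac{I^{2}}{3}$ ($r{\left(I \right)} = - \frac{I I + I}{3} = - \frac{I^{2} + I}{3} = - \frac{I + I^{2}}{3} = - \frac{I}{3} - \frac{I^{2}}{3}$)
$U = - \frac{43615}{123}$ ($U = - \frac{\left(4 + 3\right) \left(5 - 1\right) \left(1 + \left(4 + 3\right) \left(5 - 1\right)\right)}{3} + \frac{37}{41} \left(-93\right) = - \frac{7 \cdot 4 \left(1 + 7 \cdot 4\right)}{3} - \frac{3441}{41} = \left(- \frac{1}{3}\right) 28 \left(1 + 28\right) - \frac{3441}{41} = \left(- \frac{1}{3}\right) 28 \cdot 29 - \frac{3441}{41} = - \frac{812}{3} - \frac{3441}{41} = - \frac{43615}{123} \approx -354.59$)
$n{\left(26,-169 \right)} + U = \left(- \frac{2}{3} + 26\right) - \frac{43615}{123} = \frac{76}{3} - \frac{43615}{123} = - \frac{40499}{123}$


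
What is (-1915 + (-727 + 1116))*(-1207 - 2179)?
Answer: 5167036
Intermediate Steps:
(-1915 + (-727 + 1116))*(-1207 - 2179) = (-1915 + 389)*(-3386) = -1526*(-3386) = 5167036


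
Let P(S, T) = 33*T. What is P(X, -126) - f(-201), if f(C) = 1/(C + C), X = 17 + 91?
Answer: -1671515/402 ≈ -4158.0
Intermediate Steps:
X = 108
f(C) = 1/(2*C)
P(X, -126) - f(-201) = 33*(-126) - 1/(2*(-201)) = -4158 - (-1)/(2*201) = -4158 - 1*(-1/402) = -4158 + 1/402 = -1671515/402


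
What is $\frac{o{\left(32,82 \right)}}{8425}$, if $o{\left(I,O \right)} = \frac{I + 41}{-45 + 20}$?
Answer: $- \frac{73}{210625} \approx -0.00034659$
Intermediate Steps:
$o{\left(I,O \right)} = - \frac{41}{25} - \frac{I}{25}$ ($o{\left(I,O \right)} = \frac{41 + I}{-25} = \left(41 + I\right) \left(- \frac{1}{25}\right) = - \frac{41}{25} - \frac{I}{25}$)
$\frac{o{\left(32,82 \right)}}{8425} = \frac{- \frac{41}{25} - \frac{32}{25}}{8425} = \left(- \frac{41}{25} - \frac{32}{25}\right) \frac{1}{8425} = \left(- \frac{73}{25}\right) \frac{1}{8425} = - \frac{73}{210625}$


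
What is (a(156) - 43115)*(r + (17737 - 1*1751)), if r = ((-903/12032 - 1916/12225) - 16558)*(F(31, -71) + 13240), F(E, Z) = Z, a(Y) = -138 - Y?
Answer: 1392199224085305654727/147091200 ≈ 9.4649e+12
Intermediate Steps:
r = -32074023727903703/147091200 (r = ((-903/12032 - 1916/12225) - 16558)*(-71 + 13240) = ((-903*1/12032 - 1916*1/12225) - 16558)*13169 = ((-903/12032 - 1916/12225) - 16558)*13169 = (-34092487/147091200 - 16558)*13169 = -2435570182087/147091200*13169 = -32074023727903703/147091200 ≈ -2.1806e+8)
(a(156) - 43115)*(r + (17737 - 1*1751)) = ((-138 - 1*156) - 43115)*(-32074023727903703/147091200 + (17737 - 1*1751)) = ((-138 - 156) - 43115)*(-32074023727903703/147091200 + (17737 - 1751)) = (-294 - 43115)*(-32074023727903703/147091200 + 15986) = -43409*(-32071672327980503/147091200) = 1392199224085305654727/147091200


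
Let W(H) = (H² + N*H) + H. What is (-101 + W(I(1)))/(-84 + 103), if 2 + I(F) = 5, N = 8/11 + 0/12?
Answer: -955/209 ≈ -4.5694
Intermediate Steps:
N = 8/11 (N = 8*(1/11) + 0*(1/12) = 8/11 + 0 = 8/11 ≈ 0.72727)
I(F) = 3 (I(F) = -2 + 5 = 3)
W(H) = H² + 19*H/11 (W(H) = (H² + 8*H/11) + H = H² + 19*H/11)
(-101 + W(I(1)))/(-84 + 103) = (-101 + (1/11)*3*(19 + 11*3))/(-84 + 103) = (-101 + (1/11)*3*(19 + 33))/19 = (-101 + (1/11)*3*52)*(1/19) = (-101 + 156/11)*(1/19) = -955/11*1/19 = -955/209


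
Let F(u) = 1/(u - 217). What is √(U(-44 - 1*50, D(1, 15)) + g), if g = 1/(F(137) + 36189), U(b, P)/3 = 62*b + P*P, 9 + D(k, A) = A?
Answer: 4*I*√9102541415763251/2895119 ≈ 131.82*I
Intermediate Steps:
D(k, A) = -9 + A
F(u) = 1/(-217 + u)
U(b, P) = 3*P² + 186*b (U(b, P) = 3*(62*b + P*P) = 3*(62*b + P²) = 3*(P² + 62*b) = 3*P² + 186*b)
g = 80/2895119 (g = 1/(1/(-217 + 137) + 36189) = 1/(1/(-80) + 36189) = 1/(-1/80 + 36189) = 1/(2895119/80) = 80/2895119 ≈ 2.7633e-5)
√(U(-44 - 1*50, D(1, 15)) + g) = √((3*(-9 + 15)² + 186*(-44 - 1*50)) + 80/2895119) = √((3*6² + 186*(-44 - 50)) + 80/2895119) = √((3*36 + 186*(-94)) + 80/2895119) = √((108 - 17484) + 80/2895119) = √(-17376 + 80/2895119) = √(-50305587664/2895119) = 4*I*√9102541415763251/2895119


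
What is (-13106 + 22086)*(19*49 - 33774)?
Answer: -294930140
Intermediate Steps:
(-13106 + 22086)*(19*49 - 33774) = 8980*(931 - 33774) = 8980*(-32843) = -294930140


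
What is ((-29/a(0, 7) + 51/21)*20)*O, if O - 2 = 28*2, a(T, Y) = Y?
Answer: -13920/7 ≈ -1988.6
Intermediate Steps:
O = 58 (O = 2 + 28*2 = 2 + 56 = 58)
((-29/a(0, 7) + 51/21)*20)*O = ((-29/7 + 51/21)*20)*58 = ((-29*⅐ + 51*(1/21))*20)*58 = ((-29/7 + 17/7)*20)*58 = -12/7*20*58 = -240/7*58 = -13920/7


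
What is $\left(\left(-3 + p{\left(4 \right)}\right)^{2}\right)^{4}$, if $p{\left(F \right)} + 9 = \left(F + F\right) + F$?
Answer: $0$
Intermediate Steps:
$p{\left(F \right)} = -9 + 3 F$ ($p{\left(F \right)} = -9 + \left(\left(F + F\right) + F\right) = -9 + \left(2 F + F\right) = -9 + 3 F$)
$\left(\left(-3 + p{\left(4 \right)}\right)^{2}\right)^{4} = \left(\left(-3 + \left(-9 + 3 \cdot 4\right)\right)^{2}\right)^{4} = \left(\left(-3 + \left(-9 + 12\right)\right)^{2}\right)^{4} = \left(\left(-3 + 3\right)^{2}\right)^{4} = \left(0^{2}\right)^{4} = 0^{4} = 0$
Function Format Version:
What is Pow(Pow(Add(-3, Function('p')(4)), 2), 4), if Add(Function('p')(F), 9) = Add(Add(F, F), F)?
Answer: 0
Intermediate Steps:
Function('p')(F) = Add(-9, Mul(3, F)) (Function('p')(F) = Add(-9, Add(Add(F, F), F)) = Add(-9, Add(Mul(2, F), F)) = Add(-9, Mul(3, F)))
Pow(Pow(Add(-3, Function('p')(4)), 2), 4) = Pow(Pow(Add(-3, Add(-9, Mul(3, 4))), 2), 4) = Pow(Pow(Add(-3, Add(-9, 12)), 2), 4) = Pow(Pow(Add(-3, 3), 2), 4) = Pow(Pow(0, 2), 4) = Pow(0, 4) = 0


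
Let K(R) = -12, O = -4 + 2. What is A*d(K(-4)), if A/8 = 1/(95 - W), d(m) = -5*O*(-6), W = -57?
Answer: -60/19 ≈ -3.1579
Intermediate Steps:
O = -2
d(m) = -60 (d(m) = -5*(-2)*(-6) = 10*(-6) = -60)
A = 1/19 (A = 8/(95 - 1*(-57)) = 8/(95 + 57) = 8/152 = 8*(1/152) = 1/19 ≈ 0.052632)
A*d(K(-4)) = (1/19)*(-60) = -60/19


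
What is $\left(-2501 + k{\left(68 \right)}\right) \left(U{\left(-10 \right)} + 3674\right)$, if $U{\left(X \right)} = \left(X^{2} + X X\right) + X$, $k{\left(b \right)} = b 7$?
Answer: $-7824600$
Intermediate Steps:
$k{\left(b \right)} = 7 b$
$U{\left(X \right)} = X + 2 X^{2}$ ($U{\left(X \right)} = \left(X^{2} + X^{2}\right) + X = 2 X^{2} + X = X + 2 X^{2}$)
$\left(-2501 + k{\left(68 \right)}\right) \left(U{\left(-10 \right)} + 3674\right) = \left(-2501 + 7 \cdot 68\right) \left(- 10 \left(1 + 2 \left(-10\right)\right) + 3674\right) = \left(-2501 + 476\right) \left(- 10 \left(1 - 20\right) + 3674\right) = - 2025 \left(\left(-10\right) \left(-19\right) + 3674\right) = - 2025 \left(190 + 3674\right) = \left(-2025\right) 3864 = -7824600$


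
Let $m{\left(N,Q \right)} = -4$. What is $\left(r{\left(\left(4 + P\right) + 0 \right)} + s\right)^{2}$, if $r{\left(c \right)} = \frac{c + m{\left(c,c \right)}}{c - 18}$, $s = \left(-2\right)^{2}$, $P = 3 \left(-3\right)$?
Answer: $\frac{10201}{529} \approx 19.284$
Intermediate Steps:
$P = -9$
$s = 4$
$r{\left(c \right)} = \frac{-4 + c}{-18 + c}$ ($r{\left(c \right)} = \frac{c - 4}{c - 18} = \frac{-4 + c}{-18 + c}$)
$\left(r{\left(\left(4 + P\right) + 0 \right)} + s\right)^{2} = \left(\frac{-4 + \left(\left(4 - 9\right) + 0\right)}{-18 + \left(\left(4 - 9\right) + 0\right)} + 4\right)^{2} = \left(\frac{-4 + \left(-5 + 0\right)}{-18 + \left(-5 + 0\right)} + 4\right)^{2} = \left(\frac{-4 - 5}{-18 - 5} + 4\right)^{2} = \left(\frac{1}{-23} \left(-9\right) + 4\right)^{2} = \left(\left(- \frac{1}{23}\right) \left(-9\right) + 4\right)^{2} = \left(\frac{9}{23} + 4\right)^{2} = \left(\frac{101}{23}\right)^{2} = \frac{10201}{529}$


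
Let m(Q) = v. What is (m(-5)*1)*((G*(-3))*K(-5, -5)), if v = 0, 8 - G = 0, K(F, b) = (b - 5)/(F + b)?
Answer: 0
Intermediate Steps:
K(F, b) = (-5 + b)/(F + b)
G = 8 (G = 8 - 1*0 = 8 + 0 = 8)
m(Q) = 0
(m(-5)*1)*((G*(-3))*K(-5, -5)) = (0*1)*((8*(-3))*((-5 - 5)/(-5 - 5))) = 0*(-24*(-10)/(-10)) = 0*(-(-12)*(-10)/5) = 0*(-24*1) = 0*(-24) = 0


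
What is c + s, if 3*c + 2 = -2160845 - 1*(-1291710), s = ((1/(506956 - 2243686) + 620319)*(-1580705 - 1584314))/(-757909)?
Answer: 3028415706129406481/1316283297570 ≈ 2.3007e+6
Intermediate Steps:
s = 3409759211596105511/1316283297570 (s = ((1/(-1736730) + 620319)*(-3165019))*(-1/757909) = ((-1/1736730 + 620319)*(-3165019))*(-1/757909) = ((1077326616869/1736730)*(-3165019))*(-1/757909) = -3409759211596105511/1736730*(-1/757909) = 3409759211596105511/1316283297570 ≈ 2.5904e+6)
c = -869137/3 (c = -2/3 + (-2160845 - 1*(-1291710))/3 = -2/3 + (-2160845 + 1291710)/3 = -2/3 + (1/3)*(-869135) = -2/3 - 869135/3 = -869137/3 ≈ -2.8971e+5)
c + s = -869137/3 + 3409759211596105511/1316283297570 = 3028415706129406481/1316283297570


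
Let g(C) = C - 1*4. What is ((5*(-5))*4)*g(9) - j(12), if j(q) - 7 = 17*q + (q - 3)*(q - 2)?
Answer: -801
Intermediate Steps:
g(C) = -4 + C (g(C) = C - 4 = -4 + C)
j(q) = 7 + 17*q + (-3 + q)*(-2 + q) (j(q) = 7 + (17*q + (q - 3)*(q - 2)) = 7 + (17*q + (-3 + q)*(-2 + q)) = 7 + 17*q + (-3 + q)*(-2 + q))
((5*(-5))*4)*g(9) - j(12) = ((5*(-5))*4)*(-4 + 9) - (13 + 12² + 12*12) = -25*4*5 - (13 + 144 + 144) = -100*5 - 1*301 = -500 - 301 = -801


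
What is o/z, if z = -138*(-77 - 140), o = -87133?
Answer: -87133/29946 ≈ -2.9097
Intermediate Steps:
z = 29946 (z = -138*(-217) = 29946)
o/z = -87133/29946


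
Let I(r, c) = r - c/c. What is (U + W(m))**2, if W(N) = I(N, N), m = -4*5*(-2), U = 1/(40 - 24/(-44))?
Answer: 302934025/198916 ≈ 1522.9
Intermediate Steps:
U = 11/446 (U = 1/(40 - 24*(-1/44)) = 1/(40 + 6/11) = 1/(446/11) = 11/446 ≈ 0.024664)
m = 40 (m = -20*(-2) = 40)
I(r, c) = -1 + r (I(r, c) = r - 1*1 = r - 1 = -1 + r)
W(N) = -1 + N
(U + W(m))**2 = (11/446 + (-1 + 40))**2 = (11/446 + 39)**2 = (17405/446)**2 = 302934025/198916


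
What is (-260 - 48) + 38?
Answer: -270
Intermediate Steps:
(-260 - 48) + 38 = -308 + 38 = -270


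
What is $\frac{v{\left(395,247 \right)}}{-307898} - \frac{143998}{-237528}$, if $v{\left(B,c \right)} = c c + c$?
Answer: $\frac{7446670259}{18283599036} \approx 0.40729$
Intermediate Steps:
$v{\left(B,c \right)} = c + c^{2}$ ($v{\left(B,c \right)} = c^{2} + c = c + c^{2}$)
$\frac{v{\left(395,247 \right)}}{-307898} - \frac{143998}{-237528} = \frac{247 \left(1 + 247\right)}{-307898} - \frac{143998}{-237528} = 247 \cdot 248 \left(- \frac{1}{307898}\right) - - \frac{71999}{118764} = 61256 \left(- \frac{1}{307898}\right) + \frac{71999}{118764} = - \frac{30628}{153949} + \frac{71999}{118764} = \frac{7446670259}{18283599036}$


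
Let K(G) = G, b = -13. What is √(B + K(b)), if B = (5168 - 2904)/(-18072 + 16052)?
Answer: I*√3601155/505 ≈ 3.7578*I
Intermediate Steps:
B = -566/505 (B = 2264/(-2020) = 2264*(-1/2020) = -566/505 ≈ -1.1208)
√(B + K(b)) = √(-566/505 - 13) = √(-7131/505) = I*√3601155/505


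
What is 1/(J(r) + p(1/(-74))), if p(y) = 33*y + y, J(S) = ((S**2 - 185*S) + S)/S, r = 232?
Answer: 37/1759 ≈ 0.021035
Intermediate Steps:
J(S) = (S**2 - 184*S)/S
p(y) = 34*y
1/(J(r) + p(1/(-74))) = 1/((-184 + 232) + 34/(-74)) = 1/(48 + 34*(-1/74)) = 1/(48 - 17/37) = 1/(1759/37) = 37/1759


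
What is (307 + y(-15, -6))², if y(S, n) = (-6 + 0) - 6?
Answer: 87025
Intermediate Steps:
y(S, n) = -12 (y(S, n) = -6 - 6 = -12)
(307 + y(-15, -6))² = (307 - 12)² = 295² = 87025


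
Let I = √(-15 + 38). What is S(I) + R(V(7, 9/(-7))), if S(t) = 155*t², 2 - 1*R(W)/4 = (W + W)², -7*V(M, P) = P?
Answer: 8577477/2401 ≈ 3572.5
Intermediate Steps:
V(M, P) = -P/7
I = √23 ≈ 4.7958
R(W) = 8 - 16*W² (R(W) = 8 - 4*(W + W)² = 8 - 4*4*W² = 8 - 16*W²)
S(I) + R(V(7, 9/(-7))) = 155*(√23)² + (8 - 16*(-9/(7*(-7)))²) = 155*23 + (8 - 16*(-9*(-1)/(7*7))²) = 3565 + (8 - 16*(-⅐*(-9/7))²) = 3565 + (8 - 16*(9/49)²) = 3565 + (8 - 16*81/2401) = 3565 + (8 - 1296/2401) = 3565 + 17912/2401 = 8577477/2401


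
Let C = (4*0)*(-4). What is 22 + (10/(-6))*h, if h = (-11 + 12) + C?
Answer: 61/3 ≈ 20.333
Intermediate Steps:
C = 0 (C = 0*(-4) = 0)
h = 1 (h = (-11 + 12) + 0 = 1 + 0 = 1)
22 + (10/(-6))*h = 22 + (10/(-6))*1 = 22 + (10*(-⅙))*1 = 22 - 5/3*1 = 22 - 5/3 = 61/3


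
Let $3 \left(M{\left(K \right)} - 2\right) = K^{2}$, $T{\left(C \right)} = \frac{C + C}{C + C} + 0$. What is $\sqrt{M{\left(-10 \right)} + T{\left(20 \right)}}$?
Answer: $\frac{\sqrt{327}}{3} \approx 6.0277$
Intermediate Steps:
$T{\left(C \right)} = 1$ ($T{\left(C \right)} = \frac{2 C}{2 C} + 0 = 2 C \frac{1}{2 C} + 0 = 1 + 0 = 1$)
$M{\left(K \right)} = 2 + \frac{K^{2}}{3}$
$\sqrt{M{\left(-10 \right)} + T{\left(20 \right)}} = \sqrt{\left(2 + \frac{\left(-10\right)^{2}}{3}\right) + 1} = \sqrt{\left(2 + \frac{1}{3} \cdot 100\right) + 1} = \sqrt{\left(2 + \frac{100}{3}\right) + 1} = \sqrt{\frac{106}{3} + 1} = \sqrt{\frac{109}{3}} = \frac{\sqrt{327}}{3}$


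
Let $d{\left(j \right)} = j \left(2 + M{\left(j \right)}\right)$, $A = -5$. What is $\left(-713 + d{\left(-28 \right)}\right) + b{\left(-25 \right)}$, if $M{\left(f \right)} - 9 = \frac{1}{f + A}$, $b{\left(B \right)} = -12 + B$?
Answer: $- \frac{34886}{33} \approx -1057.2$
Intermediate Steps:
$M{\left(f \right)} = 9 + \frac{1}{-5 + f}$ ($M{\left(f \right)} = 9 + \frac{1}{f - 5} = 9 + \frac{1}{-5 + f}$)
$d{\left(j \right)} = j \left(2 + \frac{-44 + 9 j}{-5 + j}\right)$
$\left(-713 + d{\left(-28 \right)}\right) + b{\left(-25 \right)} = \left(-713 - \frac{28 \left(-54 + 11 \left(-28\right)\right)}{-5 - 28}\right) - 37 = \left(-713 - \frac{28 \left(-54 - 308\right)}{-33}\right) - 37 = \left(-713 - \left(- \frac{28}{33}\right) \left(-362\right)\right) - 37 = \left(-713 - \frac{10136}{33}\right) - 37 = - \frac{33665}{33} - 37 = - \frac{34886}{33}$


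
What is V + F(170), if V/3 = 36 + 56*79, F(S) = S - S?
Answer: 13380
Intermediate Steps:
F(S) = 0
V = 13380 (V = 3*(36 + 56*79) = 3*(36 + 4424) = 3*4460 = 13380)
V + F(170) = 13380 + 0 = 13380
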